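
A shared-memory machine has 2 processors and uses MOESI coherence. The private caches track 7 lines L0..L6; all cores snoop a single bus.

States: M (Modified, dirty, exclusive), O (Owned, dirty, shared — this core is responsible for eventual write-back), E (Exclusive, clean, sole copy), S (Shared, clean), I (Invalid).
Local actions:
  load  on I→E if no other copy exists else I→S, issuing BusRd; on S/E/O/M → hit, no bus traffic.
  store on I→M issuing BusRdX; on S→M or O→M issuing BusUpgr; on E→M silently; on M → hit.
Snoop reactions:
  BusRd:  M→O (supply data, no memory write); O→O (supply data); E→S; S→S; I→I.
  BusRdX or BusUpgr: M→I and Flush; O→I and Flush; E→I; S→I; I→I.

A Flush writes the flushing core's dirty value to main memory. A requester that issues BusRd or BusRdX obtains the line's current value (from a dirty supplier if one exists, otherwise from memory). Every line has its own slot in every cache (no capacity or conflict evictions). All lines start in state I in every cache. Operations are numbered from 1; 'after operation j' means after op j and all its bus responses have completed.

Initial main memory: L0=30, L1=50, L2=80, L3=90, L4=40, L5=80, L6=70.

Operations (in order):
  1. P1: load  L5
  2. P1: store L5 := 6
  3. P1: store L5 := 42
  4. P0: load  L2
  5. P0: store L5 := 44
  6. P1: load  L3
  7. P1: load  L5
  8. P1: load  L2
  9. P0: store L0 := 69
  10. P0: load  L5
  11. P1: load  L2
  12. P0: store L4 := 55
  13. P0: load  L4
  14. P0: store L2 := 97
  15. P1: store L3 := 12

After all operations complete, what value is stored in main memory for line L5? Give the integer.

1. P1: load  L5  bus=[BusRd]  L5: P0=I P1=E  mem[L5]=80
2. P1: store L5 := 6  bus=[-]  L5: P0=I P1=M  mem[L5]=80
3. P1: store L5 := 42  bus=[-]  L5: P0=I P1=M  mem[L5]=80
4. P0: load  L2  bus=[BusRd]  L2: P0=E P1=I  mem[L2]=80
5. P0: store L5 := 44  bus=[BusRdX,Flush]  L5: P0=M P1=I  mem[L5]=42
6. P1: load  L3  bus=[BusRd]  L3: P0=I P1=E  mem[L3]=90
7. P1: load  L5  bus=[BusRd]  L5: P0=O P1=S  mem[L5]=42
8. P1: load  L2  bus=[BusRd]  L2: P0=S P1=S  mem[L2]=80
9. P0: store L0 := 69  bus=[BusRdX]  L0: P0=M P1=I  mem[L0]=30
10. P0: load  L5  bus=[-]  L5: P0=O P1=S  mem[L5]=42
11. P1: load  L2  bus=[-]  L2: P0=S P1=S  mem[L2]=80
12. P0: store L4 := 55  bus=[BusRdX]  L4: P0=M P1=I  mem[L4]=40
13. P0: load  L4  bus=[-]  L4: P0=M P1=I  mem[L4]=40
14. P0: store L2 := 97  bus=[BusUpgr]  L2: P0=M P1=I  mem[L2]=80
15. P1: store L3 := 12  bus=[-]  L3: P0=I P1=M  mem[L3]=90

memory[L5] = 42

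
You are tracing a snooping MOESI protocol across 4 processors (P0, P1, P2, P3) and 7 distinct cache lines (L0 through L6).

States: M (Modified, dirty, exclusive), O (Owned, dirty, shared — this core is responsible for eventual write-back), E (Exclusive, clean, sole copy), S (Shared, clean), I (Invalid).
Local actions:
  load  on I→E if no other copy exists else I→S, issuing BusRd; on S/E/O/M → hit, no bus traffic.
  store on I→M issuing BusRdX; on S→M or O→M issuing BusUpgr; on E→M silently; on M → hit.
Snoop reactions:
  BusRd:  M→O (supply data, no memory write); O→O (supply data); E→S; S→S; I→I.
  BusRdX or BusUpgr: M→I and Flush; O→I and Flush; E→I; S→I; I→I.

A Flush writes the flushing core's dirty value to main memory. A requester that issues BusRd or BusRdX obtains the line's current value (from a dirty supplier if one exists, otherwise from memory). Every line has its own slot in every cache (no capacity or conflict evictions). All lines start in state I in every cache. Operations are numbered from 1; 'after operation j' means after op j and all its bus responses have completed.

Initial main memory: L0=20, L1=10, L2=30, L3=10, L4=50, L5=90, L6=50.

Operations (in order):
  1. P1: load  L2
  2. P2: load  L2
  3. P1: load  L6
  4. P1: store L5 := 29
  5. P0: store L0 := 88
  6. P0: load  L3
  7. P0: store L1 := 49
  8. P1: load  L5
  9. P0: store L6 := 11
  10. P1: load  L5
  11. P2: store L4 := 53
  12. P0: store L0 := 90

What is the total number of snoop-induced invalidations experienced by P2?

  op1 P1: load  L2 → I/E/I/I on L2; bus BusRd; mem=30
  op2 P2: load  L2 → I/S/S/I on L2; bus BusRd; mem=30
  op3 P1: load  L6 → I/E/I/I on L6; bus BusRd; mem=50
  op4 P1: store L5 := 29 → I/M/I/I on L5; bus BusRdX; mem=90
  op5 P0: store L0 := 88 → M/I/I/I on L0; bus BusRdX; mem=20
  op6 P0: load  L3 → E/I/I/I on L3; bus BusRd; mem=10
  op7 P0: store L1 := 49 → M/I/I/I on L1; bus BusRdX; mem=10
  op8 P1: load  L5 → I/M/I/I on L5; bus (none); mem=90
  op9 P0: store L6 := 11 → M/I/I/I on L6; bus BusRdX; mem=50
  op10 P1: load  L5 → I/M/I/I on L5; bus (none); mem=90
  op11 P2: store L4 := 53 → I/I/M/I on L4; bus BusRdX; mem=50
  op12 P0: store L0 := 90 → M/I/I/I on L0; bus (none); mem=20

invalidations = 0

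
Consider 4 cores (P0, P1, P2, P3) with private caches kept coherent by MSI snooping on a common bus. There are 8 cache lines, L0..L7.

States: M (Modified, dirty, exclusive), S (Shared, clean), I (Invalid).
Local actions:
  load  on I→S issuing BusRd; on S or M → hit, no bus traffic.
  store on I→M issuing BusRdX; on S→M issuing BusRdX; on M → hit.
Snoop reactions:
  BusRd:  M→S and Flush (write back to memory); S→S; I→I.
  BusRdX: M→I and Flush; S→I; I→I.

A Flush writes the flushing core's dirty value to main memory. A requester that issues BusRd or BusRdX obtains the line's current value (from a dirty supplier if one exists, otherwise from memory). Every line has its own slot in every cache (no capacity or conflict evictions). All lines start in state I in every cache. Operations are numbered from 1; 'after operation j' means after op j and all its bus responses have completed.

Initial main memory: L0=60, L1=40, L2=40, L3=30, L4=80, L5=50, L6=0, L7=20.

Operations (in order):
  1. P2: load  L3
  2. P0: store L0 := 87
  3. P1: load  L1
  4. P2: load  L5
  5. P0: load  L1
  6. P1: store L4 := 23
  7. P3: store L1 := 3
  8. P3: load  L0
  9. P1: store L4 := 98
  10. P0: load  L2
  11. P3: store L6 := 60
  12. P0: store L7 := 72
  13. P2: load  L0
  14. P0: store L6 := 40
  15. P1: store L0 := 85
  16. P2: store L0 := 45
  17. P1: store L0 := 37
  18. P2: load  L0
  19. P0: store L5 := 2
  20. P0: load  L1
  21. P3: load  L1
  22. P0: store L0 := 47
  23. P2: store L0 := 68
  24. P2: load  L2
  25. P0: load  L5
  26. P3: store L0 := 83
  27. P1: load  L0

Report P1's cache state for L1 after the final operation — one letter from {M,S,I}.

state = I

step 1: P2: load  L3  ⟶  IISI  (L3)  txn=BusRd  M[L3]=30
step 2: P0: store L0 := 87  ⟶  MIII  (L0)  txn=BusRdX  M[L0]=60
step 3: P1: load  L1  ⟶  ISII  (L1)  txn=BusRd  M[L1]=40
step 4: P2: load  L5  ⟶  IISI  (L5)  txn=BusRd  M[L5]=50
step 5: P0: load  L1  ⟶  SSII  (L1)  txn=BusRd  M[L1]=40
step 6: P1: store L4 := 23  ⟶  IMII  (L4)  txn=BusRdX  M[L4]=80
step 7: P3: store L1 := 3  ⟶  IIIM  (L1)  txn=BusRdX  M[L1]=40
step 8: P3: load  L0  ⟶  SIIS  (L0)  txn=BusRd+Flush  M[L0]=87
step 9: P1: store L4 := 98  ⟶  IMII  (L4)  txn=∅  M[L4]=80
step 10: P0: load  L2  ⟶  SIII  (L2)  txn=BusRd  M[L2]=40
step 11: P3: store L6 := 60  ⟶  IIIM  (L6)  txn=BusRdX  M[L6]=0
step 12: P0: store L7 := 72  ⟶  MIII  (L7)  txn=BusRdX  M[L7]=20
step 13: P2: load  L0  ⟶  SISS  (L0)  txn=BusRd  M[L0]=87
step 14: P0: store L6 := 40  ⟶  MIII  (L6)  txn=BusRdX+Flush  M[L6]=60
step 15: P1: store L0 := 85  ⟶  IMII  (L0)  txn=BusRdX  M[L0]=87
step 16: P2: store L0 := 45  ⟶  IIMI  (L0)  txn=BusRdX+Flush  M[L0]=85
step 17: P1: store L0 := 37  ⟶  IMII  (L0)  txn=BusRdX+Flush  M[L0]=45
step 18: P2: load  L0  ⟶  ISSI  (L0)  txn=BusRd+Flush  M[L0]=37
step 19: P0: store L5 := 2  ⟶  MIII  (L5)  txn=BusRdX  M[L5]=50
step 20: P0: load  L1  ⟶  SIIS  (L1)  txn=BusRd+Flush  M[L1]=3
step 21: P3: load  L1  ⟶  SIIS  (L1)  txn=∅  M[L1]=3
step 22: P0: store L0 := 47  ⟶  MIII  (L0)  txn=BusRdX  M[L0]=37
step 23: P2: store L0 := 68  ⟶  IIMI  (L0)  txn=BusRdX+Flush  M[L0]=47
step 24: P2: load  L2  ⟶  SISI  (L2)  txn=BusRd  M[L2]=40
step 25: P0: load  L5  ⟶  MIII  (L5)  txn=∅  M[L5]=50
step 26: P3: store L0 := 83  ⟶  IIIM  (L0)  txn=BusRdX+Flush  M[L0]=68
step 27: P1: load  L0  ⟶  ISIS  (L0)  txn=BusRd+Flush  M[L0]=83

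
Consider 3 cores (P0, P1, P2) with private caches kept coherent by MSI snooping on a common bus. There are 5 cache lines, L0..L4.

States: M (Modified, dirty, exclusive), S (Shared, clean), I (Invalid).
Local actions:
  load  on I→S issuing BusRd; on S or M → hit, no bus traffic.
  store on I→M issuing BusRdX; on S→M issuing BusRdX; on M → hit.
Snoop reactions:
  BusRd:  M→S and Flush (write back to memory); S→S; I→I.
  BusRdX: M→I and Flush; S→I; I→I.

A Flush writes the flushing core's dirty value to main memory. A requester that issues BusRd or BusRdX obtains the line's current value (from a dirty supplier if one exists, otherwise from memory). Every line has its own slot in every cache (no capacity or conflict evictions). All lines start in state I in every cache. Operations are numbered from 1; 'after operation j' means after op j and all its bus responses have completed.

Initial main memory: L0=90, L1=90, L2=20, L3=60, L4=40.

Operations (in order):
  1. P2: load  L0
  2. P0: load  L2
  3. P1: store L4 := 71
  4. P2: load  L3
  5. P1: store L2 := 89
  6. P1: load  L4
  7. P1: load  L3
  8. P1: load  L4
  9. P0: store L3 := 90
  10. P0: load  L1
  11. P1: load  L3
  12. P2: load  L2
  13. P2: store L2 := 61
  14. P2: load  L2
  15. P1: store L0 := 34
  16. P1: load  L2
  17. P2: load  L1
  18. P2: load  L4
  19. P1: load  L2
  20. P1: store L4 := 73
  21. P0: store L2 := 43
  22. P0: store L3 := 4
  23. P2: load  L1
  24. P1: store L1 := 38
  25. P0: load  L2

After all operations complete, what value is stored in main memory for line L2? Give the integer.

[1] P2: load  L0 | P0:I, P1:I, P2:S(90) | bus: BusRd
[2] P0: load  L2 | P0:S(20), P1:I, P2:I | bus: BusRd
[3] P1: store L4 := 71 | P0:I, P1:M(71), P2:I | bus: BusRdX
[4] P2: load  L3 | P0:I, P1:I, P2:S(60) | bus: BusRd
[5] P1: store L2 := 89 | P0:I, P1:M(89), P2:I | bus: BusRdX
[6] P1: load  L4 | P0:I, P1:M(71), P2:I | bus: none
[7] P1: load  L3 | P0:I, P1:S(60), P2:S(60) | bus: BusRd
[8] P1: load  L4 | P0:I, P1:M(71), P2:I | bus: none
[9] P0: store L3 := 90 | P0:M(90), P1:I, P2:I | bus: BusRdX
[10] P0: load  L1 | P0:S(90), P1:I, P2:I | bus: BusRd
[11] P1: load  L3 | P0:S(90), P1:S(90), P2:I | bus: BusRd,Flush
[12] P2: load  L2 | P0:I, P1:S(89), P2:S(89) | bus: BusRd,Flush
[13] P2: store L2 := 61 | P0:I, P1:I, P2:M(61) | bus: BusRdX
[14] P2: load  L2 | P0:I, P1:I, P2:M(61) | bus: none
[15] P1: store L0 := 34 | P0:I, P1:M(34), P2:I | bus: BusRdX
[16] P1: load  L2 | P0:I, P1:S(61), P2:S(61) | bus: BusRd,Flush
[17] P2: load  L1 | P0:S(90), P1:I, P2:S(90) | bus: BusRd
[18] P2: load  L4 | P0:I, P1:S(71), P2:S(71) | bus: BusRd,Flush
[19] P1: load  L2 | P0:I, P1:S(61), P2:S(61) | bus: none
[20] P1: store L4 := 73 | P0:I, P1:M(73), P2:I | bus: BusRdX
[21] P0: store L2 := 43 | P0:M(43), P1:I, P2:I | bus: BusRdX
[22] P0: store L3 := 4 | P0:M(4), P1:I, P2:I | bus: BusRdX
[23] P2: load  L1 | P0:S(90), P1:I, P2:S(90) | bus: none
[24] P1: store L1 := 38 | P0:I, P1:M(38), P2:I | bus: BusRdX
[25] P0: load  L2 | P0:M(43), P1:I, P2:I | bus: none

memory[L2] = 61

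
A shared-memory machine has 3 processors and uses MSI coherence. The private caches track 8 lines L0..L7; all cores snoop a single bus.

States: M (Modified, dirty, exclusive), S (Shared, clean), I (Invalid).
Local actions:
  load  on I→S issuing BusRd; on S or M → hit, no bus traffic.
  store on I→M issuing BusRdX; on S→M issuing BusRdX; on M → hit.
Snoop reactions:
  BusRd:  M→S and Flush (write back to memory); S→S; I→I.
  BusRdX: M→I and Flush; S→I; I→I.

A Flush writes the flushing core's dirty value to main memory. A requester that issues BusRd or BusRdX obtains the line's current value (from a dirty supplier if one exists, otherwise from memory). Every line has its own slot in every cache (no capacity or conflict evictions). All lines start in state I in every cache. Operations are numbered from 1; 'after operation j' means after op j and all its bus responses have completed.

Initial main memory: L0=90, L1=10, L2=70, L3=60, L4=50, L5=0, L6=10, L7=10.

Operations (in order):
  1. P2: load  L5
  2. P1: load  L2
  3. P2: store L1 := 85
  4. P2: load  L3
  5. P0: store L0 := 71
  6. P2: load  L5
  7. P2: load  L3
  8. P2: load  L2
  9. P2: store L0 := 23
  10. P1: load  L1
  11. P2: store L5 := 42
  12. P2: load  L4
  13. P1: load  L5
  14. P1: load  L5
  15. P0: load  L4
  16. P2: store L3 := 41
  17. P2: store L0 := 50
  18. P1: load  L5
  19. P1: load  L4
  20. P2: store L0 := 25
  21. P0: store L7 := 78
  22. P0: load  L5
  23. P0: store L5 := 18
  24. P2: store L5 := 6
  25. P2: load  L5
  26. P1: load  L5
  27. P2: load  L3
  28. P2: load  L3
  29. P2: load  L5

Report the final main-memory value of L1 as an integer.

memory[L1] = 85

[1] P2: load  L5 | P0:I, P1:I, P2:S(0) | bus: BusRd
[2] P1: load  L2 | P0:I, P1:S(70), P2:I | bus: BusRd
[3] P2: store L1 := 85 | P0:I, P1:I, P2:M(85) | bus: BusRdX
[4] P2: load  L3 | P0:I, P1:I, P2:S(60) | bus: BusRd
[5] P0: store L0 := 71 | P0:M(71), P1:I, P2:I | bus: BusRdX
[6] P2: load  L5 | P0:I, P1:I, P2:S(0) | bus: none
[7] P2: load  L3 | P0:I, P1:I, P2:S(60) | bus: none
[8] P2: load  L2 | P0:I, P1:S(70), P2:S(70) | bus: BusRd
[9] P2: store L0 := 23 | P0:I, P1:I, P2:M(23) | bus: BusRdX,Flush
[10] P1: load  L1 | P0:I, P1:S(85), P2:S(85) | bus: BusRd,Flush
[11] P2: store L5 := 42 | P0:I, P1:I, P2:M(42) | bus: BusRdX
[12] P2: load  L4 | P0:I, P1:I, P2:S(50) | bus: BusRd
[13] P1: load  L5 | P0:I, P1:S(42), P2:S(42) | bus: BusRd,Flush
[14] P1: load  L5 | P0:I, P1:S(42), P2:S(42) | bus: none
[15] P0: load  L4 | P0:S(50), P1:I, P2:S(50) | bus: BusRd
[16] P2: store L3 := 41 | P0:I, P1:I, P2:M(41) | bus: BusRdX
[17] P2: store L0 := 50 | P0:I, P1:I, P2:M(50) | bus: none
[18] P1: load  L5 | P0:I, P1:S(42), P2:S(42) | bus: none
[19] P1: load  L4 | P0:S(50), P1:S(50), P2:S(50) | bus: BusRd
[20] P2: store L0 := 25 | P0:I, P1:I, P2:M(25) | bus: none
[21] P0: store L7 := 78 | P0:M(78), P1:I, P2:I | bus: BusRdX
[22] P0: load  L5 | P0:S(42), P1:S(42), P2:S(42) | bus: BusRd
[23] P0: store L5 := 18 | P0:M(18), P1:I, P2:I | bus: BusRdX
[24] P2: store L5 := 6 | P0:I, P1:I, P2:M(6) | bus: BusRdX,Flush
[25] P2: load  L5 | P0:I, P1:I, P2:M(6) | bus: none
[26] P1: load  L5 | P0:I, P1:S(6), P2:S(6) | bus: BusRd,Flush
[27] P2: load  L3 | P0:I, P1:I, P2:M(41) | bus: none
[28] P2: load  L3 | P0:I, P1:I, P2:M(41) | bus: none
[29] P2: load  L5 | P0:I, P1:S(6), P2:S(6) | bus: none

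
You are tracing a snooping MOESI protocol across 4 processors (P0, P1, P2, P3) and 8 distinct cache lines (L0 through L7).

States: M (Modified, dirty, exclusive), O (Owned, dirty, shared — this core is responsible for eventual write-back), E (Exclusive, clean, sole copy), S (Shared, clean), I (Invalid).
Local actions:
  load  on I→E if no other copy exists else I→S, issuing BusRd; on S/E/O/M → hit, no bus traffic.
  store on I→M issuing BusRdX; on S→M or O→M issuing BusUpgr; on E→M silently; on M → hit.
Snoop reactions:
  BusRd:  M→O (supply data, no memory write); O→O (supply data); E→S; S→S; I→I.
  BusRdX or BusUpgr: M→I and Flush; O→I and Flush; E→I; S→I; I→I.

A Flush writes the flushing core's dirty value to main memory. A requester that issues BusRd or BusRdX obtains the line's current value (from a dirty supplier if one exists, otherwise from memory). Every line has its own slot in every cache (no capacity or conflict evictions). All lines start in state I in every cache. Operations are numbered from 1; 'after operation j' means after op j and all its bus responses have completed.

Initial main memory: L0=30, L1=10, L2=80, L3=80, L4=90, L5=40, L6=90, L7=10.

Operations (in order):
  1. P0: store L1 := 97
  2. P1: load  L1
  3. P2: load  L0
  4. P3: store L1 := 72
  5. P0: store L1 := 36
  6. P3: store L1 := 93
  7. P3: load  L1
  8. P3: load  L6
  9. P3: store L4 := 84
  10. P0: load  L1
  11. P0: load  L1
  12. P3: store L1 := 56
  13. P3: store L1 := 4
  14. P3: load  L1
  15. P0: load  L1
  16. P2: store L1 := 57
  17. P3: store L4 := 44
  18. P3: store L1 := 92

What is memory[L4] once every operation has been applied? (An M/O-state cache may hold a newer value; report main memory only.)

[1] P0: store L1 := 97 | P0:M(97), P1:I, P2:I, P3:I | bus: BusRdX
[2] P1: load  L1 | P0:O(97), P1:S(97), P2:I, P3:I | bus: BusRd
[3] P2: load  L0 | P0:I, P1:I, P2:E(30), P3:I | bus: BusRd
[4] P3: store L1 := 72 | P0:I, P1:I, P2:I, P3:M(72) | bus: BusRdX,Flush
[5] P0: store L1 := 36 | P0:M(36), P1:I, P2:I, P3:I | bus: BusRdX,Flush
[6] P3: store L1 := 93 | P0:I, P1:I, P2:I, P3:M(93) | bus: BusRdX,Flush
[7] P3: load  L1 | P0:I, P1:I, P2:I, P3:M(93) | bus: none
[8] P3: load  L6 | P0:I, P1:I, P2:I, P3:E(90) | bus: BusRd
[9] P3: store L4 := 84 | P0:I, P1:I, P2:I, P3:M(84) | bus: BusRdX
[10] P0: load  L1 | P0:S(93), P1:I, P2:I, P3:O(93) | bus: BusRd
[11] P0: load  L1 | P0:S(93), P1:I, P2:I, P3:O(93) | bus: none
[12] P3: store L1 := 56 | P0:I, P1:I, P2:I, P3:M(56) | bus: BusUpgr
[13] P3: store L1 := 4 | P0:I, P1:I, P2:I, P3:M(4) | bus: none
[14] P3: load  L1 | P0:I, P1:I, P2:I, P3:M(4) | bus: none
[15] P0: load  L1 | P0:S(4), P1:I, P2:I, P3:O(4) | bus: BusRd
[16] P2: store L1 := 57 | P0:I, P1:I, P2:M(57), P3:I | bus: BusRdX,Flush
[17] P3: store L4 := 44 | P0:I, P1:I, P2:I, P3:M(44) | bus: none
[18] P3: store L1 := 92 | P0:I, P1:I, P2:I, P3:M(92) | bus: BusRdX,Flush

memory[L4] = 90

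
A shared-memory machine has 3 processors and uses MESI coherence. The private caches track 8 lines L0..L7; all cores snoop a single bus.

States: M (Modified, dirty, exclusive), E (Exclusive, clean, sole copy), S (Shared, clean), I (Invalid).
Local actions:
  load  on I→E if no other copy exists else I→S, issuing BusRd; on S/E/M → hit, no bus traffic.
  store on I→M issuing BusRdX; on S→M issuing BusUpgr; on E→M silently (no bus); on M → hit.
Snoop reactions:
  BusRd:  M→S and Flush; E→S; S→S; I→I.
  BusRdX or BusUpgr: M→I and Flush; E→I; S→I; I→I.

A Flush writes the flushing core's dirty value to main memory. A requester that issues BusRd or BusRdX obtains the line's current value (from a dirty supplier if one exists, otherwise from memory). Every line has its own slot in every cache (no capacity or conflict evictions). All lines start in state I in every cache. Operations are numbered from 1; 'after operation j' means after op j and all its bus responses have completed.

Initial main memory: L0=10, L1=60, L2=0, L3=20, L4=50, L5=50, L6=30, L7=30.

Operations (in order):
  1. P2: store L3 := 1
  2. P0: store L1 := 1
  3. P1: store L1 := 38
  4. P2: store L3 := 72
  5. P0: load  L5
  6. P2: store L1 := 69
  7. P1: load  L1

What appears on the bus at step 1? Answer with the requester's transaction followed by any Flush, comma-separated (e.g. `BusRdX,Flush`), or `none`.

step 1: P2: store L3 := 1  ⟶  IIM  (L3)  txn=BusRdX  M[L3]=20
step 2: P0: store L1 := 1  ⟶  MII  (L1)  txn=BusRdX  M[L1]=60
step 3: P1: store L1 := 38  ⟶  IMI  (L1)  txn=BusRdX+Flush  M[L1]=1
step 4: P2: store L3 := 72  ⟶  IIM  (L3)  txn=∅  M[L3]=20
step 5: P0: load  L5  ⟶  EII  (L5)  txn=BusRd  M[L5]=50
step 6: P2: store L1 := 69  ⟶  IIM  (L1)  txn=BusRdX+Flush  M[L1]=38
step 7: P1: load  L1  ⟶  ISS  (L1)  txn=BusRd+Flush  M[L1]=69

bus = BusRdX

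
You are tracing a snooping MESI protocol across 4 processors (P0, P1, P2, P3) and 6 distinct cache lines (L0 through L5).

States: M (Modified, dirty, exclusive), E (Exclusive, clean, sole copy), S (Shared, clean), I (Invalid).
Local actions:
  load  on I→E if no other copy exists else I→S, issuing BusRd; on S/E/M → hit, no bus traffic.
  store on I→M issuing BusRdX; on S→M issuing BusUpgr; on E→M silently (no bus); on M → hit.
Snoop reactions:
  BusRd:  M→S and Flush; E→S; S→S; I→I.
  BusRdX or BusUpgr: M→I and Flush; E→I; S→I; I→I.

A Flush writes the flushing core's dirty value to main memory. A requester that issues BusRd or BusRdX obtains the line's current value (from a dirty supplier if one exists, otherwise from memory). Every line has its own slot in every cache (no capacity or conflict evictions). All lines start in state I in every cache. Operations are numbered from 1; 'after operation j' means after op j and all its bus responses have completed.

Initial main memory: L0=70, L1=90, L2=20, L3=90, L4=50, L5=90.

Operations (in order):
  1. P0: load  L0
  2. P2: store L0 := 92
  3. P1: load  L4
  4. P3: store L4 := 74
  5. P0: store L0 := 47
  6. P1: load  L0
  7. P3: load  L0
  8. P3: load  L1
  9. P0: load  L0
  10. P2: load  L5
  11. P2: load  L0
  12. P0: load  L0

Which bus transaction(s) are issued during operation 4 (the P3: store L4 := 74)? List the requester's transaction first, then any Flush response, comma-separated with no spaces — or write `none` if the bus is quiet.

[1] P0: load  L0 | P0:E(70), P1:I, P2:I, P3:I | bus: BusRd
[2] P2: store L0 := 92 | P0:I, P1:I, P2:M(92), P3:I | bus: BusRdX
[3] P1: load  L4 | P0:I, P1:E(50), P2:I, P3:I | bus: BusRd
[4] P3: store L4 := 74 | P0:I, P1:I, P2:I, P3:M(74) | bus: BusRdX
[5] P0: store L0 := 47 | P0:M(47), P1:I, P2:I, P3:I | bus: BusRdX,Flush
[6] P1: load  L0 | P0:S(47), P1:S(47), P2:I, P3:I | bus: BusRd,Flush
[7] P3: load  L0 | P0:S(47), P1:S(47), P2:I, P3:S(47) | bus: BusRd
[8] P3: load  L1 | P0:I, P1:I, P2:I, P3:E(90) | bus: BusRd
[9] P0: load  L0 | P0:S(47), P1:S(47), P2:I, P3:S(47) | bus: none
[10] P2: load  L5 | P0:I, P1:I, P2:E(90), P3:I | bus: BusRd
[11] P2: load  L0 | P0:S(47), P1:S(47), P2:S(47), P3:S(47) | bus: BusRd
[12] P0: load  L0 | P0:S(47), P1:S(47), P2:S(47), P3:S(47) | bus: none

bus = BusRdX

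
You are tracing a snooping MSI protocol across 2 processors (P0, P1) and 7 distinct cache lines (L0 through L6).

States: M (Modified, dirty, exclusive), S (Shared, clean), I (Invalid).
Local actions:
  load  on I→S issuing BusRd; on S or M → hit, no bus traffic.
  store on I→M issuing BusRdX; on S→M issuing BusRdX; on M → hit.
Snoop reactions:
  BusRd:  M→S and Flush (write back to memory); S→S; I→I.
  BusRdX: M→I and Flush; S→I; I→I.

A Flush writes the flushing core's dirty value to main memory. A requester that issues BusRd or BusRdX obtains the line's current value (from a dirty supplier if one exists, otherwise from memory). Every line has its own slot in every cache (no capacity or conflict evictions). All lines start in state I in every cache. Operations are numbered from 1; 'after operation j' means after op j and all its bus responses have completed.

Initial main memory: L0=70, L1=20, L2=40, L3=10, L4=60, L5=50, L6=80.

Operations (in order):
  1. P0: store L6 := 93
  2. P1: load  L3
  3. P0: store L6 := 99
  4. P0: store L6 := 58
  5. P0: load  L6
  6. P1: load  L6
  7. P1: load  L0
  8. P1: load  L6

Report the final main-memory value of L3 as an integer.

[1] P0: store L6 := 93 | P0:M(93), P1:I | bus: BusRdX
[2] P1: load  L3 | P0:I, P1:S(10) | bus: BusRd
[3] P0: store L6 := 99 | P0:M(99), P1:I | bus: none
[4] P0: store L6 := 58 | P0:M(58), P1:I | bus: none
[5] P0: load  L6 | P0:M(58), P1:I | bus: none
[6] P1: load  L6 | P0:S(58), P1:S(58) | bus: BusRd,Flush
[7] P1: load  L0 | P0:I, P1:S(70) | bus: BusRd
[8] P1: load  L6 | P0:S(58), P1:S(58) | bus: none

memory[L3] = 10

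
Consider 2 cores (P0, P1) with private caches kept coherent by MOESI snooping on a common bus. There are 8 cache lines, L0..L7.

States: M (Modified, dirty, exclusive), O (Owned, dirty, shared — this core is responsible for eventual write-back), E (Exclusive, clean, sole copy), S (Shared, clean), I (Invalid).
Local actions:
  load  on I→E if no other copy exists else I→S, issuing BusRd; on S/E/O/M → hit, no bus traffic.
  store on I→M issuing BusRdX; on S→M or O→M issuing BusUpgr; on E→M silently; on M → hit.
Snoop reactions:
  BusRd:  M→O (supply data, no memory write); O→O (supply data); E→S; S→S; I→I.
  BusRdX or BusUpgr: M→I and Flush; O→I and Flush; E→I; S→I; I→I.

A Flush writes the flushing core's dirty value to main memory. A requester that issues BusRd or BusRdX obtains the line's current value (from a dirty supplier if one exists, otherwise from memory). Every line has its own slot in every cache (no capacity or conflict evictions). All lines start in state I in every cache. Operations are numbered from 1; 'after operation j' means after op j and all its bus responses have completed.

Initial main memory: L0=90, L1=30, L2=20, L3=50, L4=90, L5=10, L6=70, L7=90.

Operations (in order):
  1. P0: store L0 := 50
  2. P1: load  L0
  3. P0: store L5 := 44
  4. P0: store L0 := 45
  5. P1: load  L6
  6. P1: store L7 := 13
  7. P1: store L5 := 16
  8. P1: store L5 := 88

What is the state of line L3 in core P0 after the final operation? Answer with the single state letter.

step 1: P0: store L0 := 50  ⟶  MI  (L0)  txn=BusRdX  M[L0]=90
step 2: P1: load  L0  ⟶  OS  (L0)  txn=BusRd  M[L0]=90
step 3: P0: store L5 := 44  ⟶  MI  (L5)  txn=BusRdX  M[L5]=10
step 4: P0: store L0 := 45  ⟶  MI  (L0)  txn=BusUpgr  M[L0]=90
step 5: P1: load  L6  ⟶  IE  (L6)  txn=BusRd  M[L6]=70
step 6: P1: store L7 := 13  ⟶  IM  (L7)  txn=BusRdX  M[L7]=90
step 7: P1: store L5 := 16  ⟶  IM  (L5)  txn=BusRdX+Flush  M[L5]=44
step 8: P1: store L5 := 88  ⟶  IM  (L5)  txn=∅  M[L5]=44

state = I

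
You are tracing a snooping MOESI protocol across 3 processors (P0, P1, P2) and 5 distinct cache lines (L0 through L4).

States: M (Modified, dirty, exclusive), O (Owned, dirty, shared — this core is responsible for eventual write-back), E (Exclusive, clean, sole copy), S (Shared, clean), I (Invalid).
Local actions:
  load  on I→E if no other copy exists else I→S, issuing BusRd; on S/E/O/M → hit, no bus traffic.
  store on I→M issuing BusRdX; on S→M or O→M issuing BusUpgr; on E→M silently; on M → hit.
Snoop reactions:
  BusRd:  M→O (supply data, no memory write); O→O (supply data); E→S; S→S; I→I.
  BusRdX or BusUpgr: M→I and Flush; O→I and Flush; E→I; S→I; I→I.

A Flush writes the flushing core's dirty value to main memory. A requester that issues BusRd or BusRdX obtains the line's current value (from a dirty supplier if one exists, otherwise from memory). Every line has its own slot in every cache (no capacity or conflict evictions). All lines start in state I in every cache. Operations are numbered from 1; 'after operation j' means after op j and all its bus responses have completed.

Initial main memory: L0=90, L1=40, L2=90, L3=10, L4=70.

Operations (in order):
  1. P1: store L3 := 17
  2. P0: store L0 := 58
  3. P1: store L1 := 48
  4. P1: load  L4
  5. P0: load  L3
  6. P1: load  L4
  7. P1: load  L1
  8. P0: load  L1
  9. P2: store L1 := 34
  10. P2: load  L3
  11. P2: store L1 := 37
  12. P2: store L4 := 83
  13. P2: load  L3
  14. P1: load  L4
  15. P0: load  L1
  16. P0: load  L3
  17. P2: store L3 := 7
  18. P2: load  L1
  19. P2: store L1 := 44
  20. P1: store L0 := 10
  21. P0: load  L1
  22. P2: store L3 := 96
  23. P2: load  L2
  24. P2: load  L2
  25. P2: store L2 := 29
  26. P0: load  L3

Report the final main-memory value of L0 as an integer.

  op1 P1: store L3 := 17 → I/M/I on L3; bus BusRdX; mem=10
  op2 P0: store L0 := 58 → M/I/I on L0; bus BusRdX; mem=90
  op3 P1: store L1 := 48 → I/M/I on L1; bus BusRdX; mem=40
  op4 P1: load  L4 → I/E/I on L4; bus BusRd; mem=70
  op5 P0: load  L3 → S/O/I on L3; bus BusRd; mem=10
  op6 P1: load  L4 → I/E/I on L4; bus (none); mem=70
  op7 P1: load  L1 → I/M/I on L1; bus (none); mem=40
  op8 P0: load  L1 → S/O/I on L1; bus BusRd; mem=40
  op9 P2: store L1 := 34 → I/I/M on L1; bus BusRdX Flush; mem=48
  op10 P2: load  L3 → S/O/S on L3; bus BusRd; mem=10
  op11 P2: store L1 := 37 → I/I/M on L1; bus (none); mem=48
  op12 P2: store L4 := 83 → I/I/M on L4; bus BusRdX; mem=70
  op13 P2: load  L3 → S/O/S on L3; bus (none); mem=10
  op14 P1: load  L4 → I/S/O on L4; bus BusRd; mem=70
  op15 P0: load  L1 → S/I/O on L1; bus BusRd; mem=48
  op16 P0: load  L3 → S/O/S on L3; bus (none); mem=10
  op17 P2: store L3 := 7 → I/I/M on L3; bus BusUpgr Flush; mem=17
  op18 P2: load  L1 → S/I/O on L1; bus (none); mem=48
  op19 P2: store L1 := 44 → I/I/M on L1; bus BusUpgr; mem=48
  op20 P1: store L0 := 10 → I/M/I on L0; bus BusRdX Flush; mem=58
  op21 P0: load  L1 → S/I/O on L1; bus BusRd; mem=48
  op22 P2: store L3 := 96 → I/I/M on L3; bus (none); mem=17
  op23 P2: load  L2 → I/I/E on L2; bus BusRd; mem=90
  op24 P2: load  L2 → I/I/E on L2; bus (none); mem=90
  op25 P2: store L2 := 29 → I/I/M on L2; bus (none); mem=90
  op26 P0: load  L3 → S/I/O on L3; bus BusRd; mem=17

memory[L0] = 58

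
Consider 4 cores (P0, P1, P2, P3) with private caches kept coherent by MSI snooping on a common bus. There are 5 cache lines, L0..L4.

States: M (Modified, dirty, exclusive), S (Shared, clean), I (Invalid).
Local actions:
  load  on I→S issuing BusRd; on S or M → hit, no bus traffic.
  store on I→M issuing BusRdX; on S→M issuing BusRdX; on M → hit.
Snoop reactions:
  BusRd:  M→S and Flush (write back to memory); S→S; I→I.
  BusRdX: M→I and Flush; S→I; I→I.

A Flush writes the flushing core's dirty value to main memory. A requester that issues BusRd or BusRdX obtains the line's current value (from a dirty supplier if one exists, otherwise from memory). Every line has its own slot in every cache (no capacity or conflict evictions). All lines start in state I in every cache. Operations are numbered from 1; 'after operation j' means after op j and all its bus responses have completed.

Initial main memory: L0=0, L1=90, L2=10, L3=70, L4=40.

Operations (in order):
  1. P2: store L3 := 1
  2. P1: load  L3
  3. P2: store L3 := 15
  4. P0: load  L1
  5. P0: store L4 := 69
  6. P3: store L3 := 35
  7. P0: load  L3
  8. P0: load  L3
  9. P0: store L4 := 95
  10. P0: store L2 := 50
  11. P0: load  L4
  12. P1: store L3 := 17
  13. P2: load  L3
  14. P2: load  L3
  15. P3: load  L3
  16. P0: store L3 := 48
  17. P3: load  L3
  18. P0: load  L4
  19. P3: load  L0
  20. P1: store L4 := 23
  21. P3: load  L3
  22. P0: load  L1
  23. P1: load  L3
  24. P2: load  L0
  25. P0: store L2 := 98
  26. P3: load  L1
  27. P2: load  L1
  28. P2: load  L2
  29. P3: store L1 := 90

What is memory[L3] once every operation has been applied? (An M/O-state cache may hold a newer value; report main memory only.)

memory[L3] = 48

step 1: P2: store L3 := 1  ⟶  IIMI  (L3)  txn=BusRdX  M[L3]=70
step 2: P1: load  L3  ⟶  ISSI  (L3)  txn=BusRd+Flush  M[L3]=1
step 3: P2: store L3 := 15  ⟶  IIMI  (L3)  txn=BusRdX  M[L3]=1
step 4: P0: load  L1  ⟶  SIII  (L1)  txn=BusRd  M[L1]=90
step 5: P0: store L4 := 69  ⟶  MIII  (L4)  txn=BusRdX  M[L4]=40
step 6: P3: store L3 := 35  ⟶  IIIM  (L3)  txn=BusRdX+Flush  M[L3]=15
step 7: P0: load  L3  ⟶  SIIS  (L3)  txn=BusRd+Flush  M[L3]=35
step 8: P0: load  L3  ⟶  SIIS  (L3)  txn=∅  M[L3]=35
step 9: P0: store L4 := 95  ⟶  MIII  (L4)  txn=∅  M[L4]=40
step 10: P0: store L2 := 50  ⟶  MIII  (L2)  txn=BusRdX  M[L2]=10
step 11: P0: load  L4  ⟶  MIII  (L4)  txn=∅  M[L4]=40
step 12: P1: store L3 := 17  ⟶  IMII  (L3)  txn=BusRdX  M[L3]=35
step 13: P2: load  L3  ⟶  ISSI  (L3)  txn=BusRd+Flush  M[L3]=17
step 14: P2: load  L3  ⟶  ISSI  (L3)  txn=∅  M[L3]=17
step 15: P3: load  L3  ⟶  ISSS  (L3)  txn=BusRd  M[L3]=17
step 16: P0: store L3 := 48  ⟶  MIII  (L3)  txn=BusRdX  M[L3]=17
step 17: P3: load  L3  ⟶  SIIS  (L3)  txn=BusRd+Flush  M[L3]=48
step 18: P0: load  L4  ⟶  MIII  (L4)  txn=∅  M[L4]=40
step 19: P3: load  L0  ⟶  IIIS  (L0)  txn=BusRd  M[L0]=0
step 20: P1: store L4 := 23  ⟶  IMII  (L4)  txn=BusRdX+Flush  M[L4]=95
step 21: P3: load  L3  ⟶  SIIS  (L3)  txn=∅  M[L3]=48
step 22: P0: load  L1  ⟶  SIII  (L1)  txn=∅  M[L1]=90
step 23: P1: load  L3  ⟶  SSIS  (L3)  txn=BusRd  M[L3]=48
step 24: P2: load  L0  ⟶  IISS  (L0)  txn=BusRd  M[L0]=0
step 25: P0: store L2 := 98  ⟶  MIII  (L2)  txn=∅  M[L2]=10
step 26: P3: load  L1  ⟶  SIIS  (L1)  txn=BusRd  M[L1]=90
step 27: P2: load  L1  ⟶  SISS  (L1)  txn=BusRd  M[L1]=90
step 28: P2: load  L2  ⟶  SISI  (L2)  txn=BusRd+Flush  M[L2]=98
step 29: P3: store L1 := 90  ⟶  IIIM  (L1)  txn=BusRdX  M[L1]=90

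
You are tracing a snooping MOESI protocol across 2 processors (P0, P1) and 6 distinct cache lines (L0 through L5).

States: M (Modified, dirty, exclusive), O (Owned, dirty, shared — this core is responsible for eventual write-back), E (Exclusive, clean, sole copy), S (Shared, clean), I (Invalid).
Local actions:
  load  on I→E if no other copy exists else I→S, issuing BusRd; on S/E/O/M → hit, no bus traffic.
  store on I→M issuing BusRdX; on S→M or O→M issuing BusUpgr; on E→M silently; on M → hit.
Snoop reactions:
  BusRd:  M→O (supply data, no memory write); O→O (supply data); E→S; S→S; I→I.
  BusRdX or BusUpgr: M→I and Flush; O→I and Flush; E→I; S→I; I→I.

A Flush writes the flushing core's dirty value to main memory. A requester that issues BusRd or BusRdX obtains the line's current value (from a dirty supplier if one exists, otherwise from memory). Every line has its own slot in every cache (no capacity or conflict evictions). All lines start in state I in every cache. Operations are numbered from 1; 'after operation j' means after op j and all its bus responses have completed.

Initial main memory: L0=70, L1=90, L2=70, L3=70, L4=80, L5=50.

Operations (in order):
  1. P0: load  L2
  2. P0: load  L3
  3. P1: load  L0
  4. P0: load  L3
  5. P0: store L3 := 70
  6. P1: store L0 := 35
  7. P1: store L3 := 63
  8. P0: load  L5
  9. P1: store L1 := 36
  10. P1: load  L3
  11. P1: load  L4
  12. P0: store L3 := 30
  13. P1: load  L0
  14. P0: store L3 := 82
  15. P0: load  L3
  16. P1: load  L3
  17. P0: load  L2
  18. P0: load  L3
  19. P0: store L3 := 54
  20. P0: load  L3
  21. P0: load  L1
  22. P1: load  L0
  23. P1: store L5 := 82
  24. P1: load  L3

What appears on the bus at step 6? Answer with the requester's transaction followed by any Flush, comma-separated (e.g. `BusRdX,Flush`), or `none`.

bus = none

[1] P0: load  L2 | P0:E(70), P1:I | bus: BusRd
[2] P0: load  L3 | P0:E(70), P1:I | bus: BusRd
[3] P1: load  L0 | P0:I, P1:E(70) | bus: BusRd
[4] P0: load  L3 | P0:E(70), P1:I | bus: none
[5] P0: store L3 := 70 | P0:M(70), P1:I | bus: none
[6] P1: store L0 := 35 | P0:I, P1:M(35) | bus: none
[7] P1: store L3 := 63 | P0:I, P1:M(63) | bus: BusRdX,Flush
[8] P0: load  L5 | P0:E(50), P1:I | bus: BusRd
[9] P1: store L1 := 36 | P0:I, P1:M(36) | bus: BusRdX
[10] P1: load  L3 | P0:I, P1:M(63) | bus: none
[11] P1: load  L4 | P0:I, P1:E(80) | bus: BusRd
[12] P0: store L3 := 30 | P0:M(30), P1:I | bus: BusRdX,Flush
[13] P1: load  L0 | P0:I, P1:M(35) | bus: none
[14] P0: store L3 := 82 | P0:M(82), P1:I | bus: none
[15] P0: load  L3 | P0:M(82), P1:I | bus: none
[16] P1: load  L3 | P0:O(82), P1:S(82) | bus: BusRd
[17] P0: load  L2 | P0:E(70), P1:I | bus: none
[18] P0: load  L3 | P0:O(82), P1:S(82) | bus: none
[19] P0: store L3 := 54 | P0:M(54), P1:I | bus: BusUpgr
[20] P0: load  L3 | P0:M(54), P1:I | bus: none
[21] P0: load  L1 | P0:S(36), P1:O(36) | bus: BusRd
[22] P1: load  L0 | P0:I, P1:M(35) | bus: none
[23] P1: store L5 := 82 | P0:I, P1:M(82) | bus: BusRdX
[24] P1: load  L3 | P0:O(54), P1:S(54) | bus: BusRd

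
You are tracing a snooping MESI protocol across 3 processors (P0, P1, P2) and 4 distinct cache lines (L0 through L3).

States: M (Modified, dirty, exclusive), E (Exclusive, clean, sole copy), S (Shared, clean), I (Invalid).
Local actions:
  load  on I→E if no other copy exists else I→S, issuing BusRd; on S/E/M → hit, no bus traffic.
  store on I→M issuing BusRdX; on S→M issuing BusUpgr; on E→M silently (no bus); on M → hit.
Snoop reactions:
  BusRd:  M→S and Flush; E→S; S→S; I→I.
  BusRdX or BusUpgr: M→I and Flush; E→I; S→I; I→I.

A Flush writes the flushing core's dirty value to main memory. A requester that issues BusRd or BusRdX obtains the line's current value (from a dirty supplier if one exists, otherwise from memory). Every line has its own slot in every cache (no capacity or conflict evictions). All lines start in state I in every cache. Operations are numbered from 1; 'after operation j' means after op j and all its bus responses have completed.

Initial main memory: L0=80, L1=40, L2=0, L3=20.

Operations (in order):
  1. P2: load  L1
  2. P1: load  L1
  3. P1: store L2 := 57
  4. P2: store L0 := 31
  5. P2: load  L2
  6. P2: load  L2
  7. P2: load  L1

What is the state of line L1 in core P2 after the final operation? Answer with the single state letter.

1. P2: load  L1  bus=[BusRd]  L1: P0=I P1=I P2=E  mem[L1]=40
2. P1: load  L1  bus=[BusRd]  L1: P0=I P1=S P2=S  mem[L1]=40
3. P1: store L2 := 57  bus=[BusRdX]  L2: P0=I P1=M P2=I  mem[L2]=0
4. P2: store L0 := 31  bus=[BusRdX]  L0: P0=I P1=I P2=M  mem[L0]=80
5. P2: load  L2  bus=[BusRd,Flush]  L2: P0=I P1=S P2=S  mem[L2]=57
6. P2: load  L2  bus=[-]  L2: P0=I P1=S P2=S  mem[L2]=57
7. P2: load  L1  bus=[-]  L1: P0=I P1=S P2=S  mem[L1]=40

state = S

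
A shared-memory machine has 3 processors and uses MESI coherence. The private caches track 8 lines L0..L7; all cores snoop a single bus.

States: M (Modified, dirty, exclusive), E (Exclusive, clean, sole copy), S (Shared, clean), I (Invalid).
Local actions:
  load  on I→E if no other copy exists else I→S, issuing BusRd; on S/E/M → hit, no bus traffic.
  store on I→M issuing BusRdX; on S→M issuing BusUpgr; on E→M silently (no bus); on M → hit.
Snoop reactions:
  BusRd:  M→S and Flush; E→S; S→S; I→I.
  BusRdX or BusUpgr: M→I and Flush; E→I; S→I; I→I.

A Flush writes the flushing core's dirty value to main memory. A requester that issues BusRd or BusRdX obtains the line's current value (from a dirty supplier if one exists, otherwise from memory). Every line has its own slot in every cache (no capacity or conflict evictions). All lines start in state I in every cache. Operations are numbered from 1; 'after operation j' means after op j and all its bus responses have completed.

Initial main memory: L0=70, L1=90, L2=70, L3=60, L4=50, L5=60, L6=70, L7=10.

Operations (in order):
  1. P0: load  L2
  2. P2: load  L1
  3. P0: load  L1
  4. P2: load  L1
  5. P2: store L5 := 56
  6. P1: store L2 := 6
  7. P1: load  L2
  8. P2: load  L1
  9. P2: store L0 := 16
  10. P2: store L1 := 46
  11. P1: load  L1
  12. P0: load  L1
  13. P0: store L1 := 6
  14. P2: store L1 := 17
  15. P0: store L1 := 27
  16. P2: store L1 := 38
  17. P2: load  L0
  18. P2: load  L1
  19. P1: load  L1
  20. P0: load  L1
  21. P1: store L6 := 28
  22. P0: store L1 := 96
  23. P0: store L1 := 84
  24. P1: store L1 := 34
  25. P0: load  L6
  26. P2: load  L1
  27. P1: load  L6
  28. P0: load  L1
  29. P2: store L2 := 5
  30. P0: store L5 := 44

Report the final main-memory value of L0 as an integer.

step 1: P0: load  L2  ⟶  EII  (L2)  txn=BusRd  M[L2]=70
step 2: P2: load  L1  ⟶  IIE  (L1)  txn=BusRd  M[L1]=90
step 3: P0: load  L1  ⟶  SIS  (L1)  txn=BusRd  M[L1]=90
step 4: P2: load  L1  ⟶  SIS  (L1)  txn=∅  M[L1]=90
step 5: P2: store L5 := 56  ⟶  IIM  (L5)  txn=BusRdX  M[L5]=60
step 6: P1: store L2 := 6  ⟶  IMI  (L2)  txn=BusRdX  M[L2]=70
step 7: P1: load  L2  ⟶  IMI  (L2)  txn=∅  M[L2]=70
step 8: P2: load  L1  ⟶  SIS  (L1)  txn=∅  M[L1]=90
step 9: P2: store L0 := 16  ⟶  IIM  (L0)  txn=BusRdX  M[L0]=70
step 10: P2: store L1 := 46  ⟶  IIM  (L1)  txn=BusUpgr  M[L1]=90
step 11: P1: load  L1  ⟶  ISS  (L1)  txn=BusRd+Flush  M[L1]=46
step 12: P0: load  L1  ⟶  SSS  (L1)  txn=BusRd  M[L1]=46
step 13: P0: store L1 := 6  ⟶  MII  (L1)  txn=BusUpgr  M[L1]=46
step 14: P2: store L1 := 17  ⟶  IIM  (L1)  txn=BusRdX+Flush  M[L1]=6
step 15: P0: store L1 := 27  ⟶  MII  (L1)  txn=BusRdX+Flush  M[L1]=17
step 16: P2: store L1 := 38  ⟶  IIM  (L1)  txn=BusRdX+Flush  M[L1]=27
step 17: P2: load  L0  ⟶  IIM  (L0)  txn=∅  M[L0]=70
step 18: P2: load  L1  ⟶  IIM  (L1)  txn=∅  M[L1]=27
step 19: P1: load  L1  ⟶  ISS  (L1)  txn=BusRd+Flush  M[L1]=38
step 20: P0: load  L1  ⟶  SSS  (L1)  txn=BusRd  M[L1]=38
step 21: P1: store L6 := 28  ⟶  IMI  (L6)  txn=BusRdX  M[L6]=70
step 22: P0: store L1 := 96  ⟶  MII  (L1)  txn=BusUpgr  M[L1]=38
step 23: P0: store L1 := 84  ⟶  MII  (L1)  txn=∅  M[L1]=38
step 24: P1: store L1 := 34  ⟶  IMI  (L1)  txn=BusRdX+Flush  M[L1]=84
step 25: P0: load  L6  ⟶  SSI  (L6)  txn=BusRd+Flush  M[L6]=28
step 26: P2: load  L1  ⟶  ISS  (L1)  txn=BusRd+Flush  M[L1]=34
step 27: P1: load  L6  ⟶  SSI  (L6)  txn=∅  M[L6]=28
step 28: P0: load  L1  ⟶  SSS  (L1)  txn=BusRd  M[L1]=34
step 29: P2: store L2 := 5  ⟶  IIM  (L2)  txn=BusRdX+Flush  M[L2]=6
step 30: P0: store L5 := 44  ⟶  MII  (L5)  txn=BusRdX+Flush  M[L5]=56

memory[L0] = 70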